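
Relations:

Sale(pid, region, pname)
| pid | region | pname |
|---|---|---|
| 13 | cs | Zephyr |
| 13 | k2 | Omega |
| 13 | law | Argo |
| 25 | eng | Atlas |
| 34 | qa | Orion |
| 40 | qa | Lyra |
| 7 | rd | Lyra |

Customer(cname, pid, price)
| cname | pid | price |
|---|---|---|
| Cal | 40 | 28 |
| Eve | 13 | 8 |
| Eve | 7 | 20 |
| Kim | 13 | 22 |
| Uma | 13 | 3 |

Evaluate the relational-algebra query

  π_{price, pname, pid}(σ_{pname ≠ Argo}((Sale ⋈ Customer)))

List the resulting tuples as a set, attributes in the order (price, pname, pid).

Sale ⋈ Customer (natural join on pid): {(13, cs, Zephyr, Eve, 8), (13, cs, Zephyr, Kim, 22), (13, cs, Zephyr, Uma, 3), (13, k2, Omega, Eve, 8), (13, k2, Omega, Kim, 22), (13, k2, Omega, Uma, 3), (13, law, Argo, Eve, 8), (13, law, Argo, Kim, 22), (13, law, Argo, Uma, 3), (40, qa, Lyra, Cal, 28), (7, rd, Lyra, Eve, 20)}
Apply σ_{pname ≠ Argo}; surviving tuples: {(13, cs, Zephyr, Eve, 8), (13, cs, Zephyr, Kim, 22), (13, cs, Zephyr, Uma, 3), (13, k2, Omega, Eve, 8), (13, k2, Omega, Kim, 22), (13, k2, Omega, Uma, 3), (40, qa, Lyra, Cal, 28), (7, rd, Lyra, Eve, 20)}
π[price, pname, pid]: project onto (price, pname, pid) → {(20, Lyra, 7), (22, Omega, 13), (22, Zephyr, 13), (28, Lyra, 40), (3, Omega, 13), (3, Zephyr, 13), (8, Omega, 13), (8, Zephyr, 13)}

{(20, Lyra, 7), (22, Omega, 13), (22, Zephyr, 13), (28, Lyra, 40), (3, Omega, 13), (3, Zephyr, 13), (8, Omega, 13), (8, Zephyr, 13)}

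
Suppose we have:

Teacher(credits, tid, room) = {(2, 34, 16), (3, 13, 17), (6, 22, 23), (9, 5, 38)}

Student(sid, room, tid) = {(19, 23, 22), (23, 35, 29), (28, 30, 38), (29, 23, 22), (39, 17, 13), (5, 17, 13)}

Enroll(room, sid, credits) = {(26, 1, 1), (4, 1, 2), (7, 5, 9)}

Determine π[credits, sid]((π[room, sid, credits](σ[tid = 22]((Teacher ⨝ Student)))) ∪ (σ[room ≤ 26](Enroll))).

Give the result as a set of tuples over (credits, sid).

Teacher ⋈ Student (natural join on tid, room): {(3, 13, 17, 39), (3, 13, 17, 5), (6, 22, 23, 19), (6, 22, 23, 29)}
σ[tid = 22]: keep tuples satisfying tid = 22 → {(6, 22, 23, 19), (6, 22, 23, 29)}
π[room, sid, credits]: project onto (room, sid, credits) → {(23, 19, 6), (23, 29, 6)}
σ[room ≤ 26]: keep tuples satisfying room ≤ 26 → {(26, 1, 1), (4, 1, 2), (7, 5, 9)}
Taking the union: {(23, 19, 6), (23, 29, 6), (26, 1, 1), (4, 1, 2), (7, 5, 9)}
π[credits, sid]: project onto (credits, sid) → {(1, 1), (2, 1), (6, 19), (6, 29), (9, 5)}

{(1, 1), (2, 1), (6, 19), (6, 29), (9, 5)}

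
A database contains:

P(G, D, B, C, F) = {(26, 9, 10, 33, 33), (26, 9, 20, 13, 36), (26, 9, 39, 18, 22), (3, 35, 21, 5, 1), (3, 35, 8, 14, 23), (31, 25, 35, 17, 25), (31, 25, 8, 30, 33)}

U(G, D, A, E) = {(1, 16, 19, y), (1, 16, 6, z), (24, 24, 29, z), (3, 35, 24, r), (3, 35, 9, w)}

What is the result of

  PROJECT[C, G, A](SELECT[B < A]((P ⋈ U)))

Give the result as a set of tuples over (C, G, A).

Joining P and U on G, D yields {(3, 35, 21, 5, 1, 24, r), (3, 35, 21, 5, 1, 9, w), (3, 35, 8, 14, 23, 24, r), (3, 35, 8, 14, 23, 9, w)}.
Selection B < A: {(3, 35, 21, 5, 1, 24, r), (3, 35, 8, 14, 23, 24, r), (3, 35, 8, 14, 23, 9, w)}
π[C, G, A]: project onto (C, G, A) → {(14, 3, 24), (14, 3, 9), (5, 3, 24)}

{(14, 3, 24), (14, 3, 9), (5, 3, 24)}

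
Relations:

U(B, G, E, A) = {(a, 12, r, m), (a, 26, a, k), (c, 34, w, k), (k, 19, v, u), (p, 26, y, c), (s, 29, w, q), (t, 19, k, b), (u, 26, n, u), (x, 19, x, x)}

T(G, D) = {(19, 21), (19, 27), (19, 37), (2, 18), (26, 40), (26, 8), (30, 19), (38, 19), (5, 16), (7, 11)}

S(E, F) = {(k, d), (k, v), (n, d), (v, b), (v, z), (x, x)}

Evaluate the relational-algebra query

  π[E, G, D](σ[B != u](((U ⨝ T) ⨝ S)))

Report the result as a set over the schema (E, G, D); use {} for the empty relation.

{(k, 19, 21), (k, 19, 27), (k, 19, 37), (v, 19, 21), (v, 19, 27), (v, 19, 37), (x, 19, 21), (x, 19, 27), (x, 19, 37)}

U ⋈ T (natural join on G): {(a, 26, a, k, 40), (a, 26, a, k, 8), (k, 19, v, u, 21), (k, 19, v, u, 27), (k, 19, v, u, 37), (p, 26, y, c, 40), (p, 26, y, c, 8), (t, 19, k, b, 21), (t, 19, k, b, 27), (t, 19, k, b, 37), (u, 26, n, u, 40), (u, 26, n, u, 8), (x, 19, x, x, 21), (x, 19, x, x, 27), (x, 19, x, x, 37)}
(U ⨝ T) ⋈ S (natural join on E): {(k, 19, v, u, 21, b), (k, 19, v, u, 21, z), (k, 19, v, u, 27, b), (k, 19, v, u, 27, z), (k, 19, v, u, 37, b), (k, 19, v, u, 37, z), (t, 19, k, b, 21, d), (t, 19, k, b, 21, v), (t, 19, k, b, 27, d), (t, 19, k, b, 27, v), (t, 19, k, b, 37, d), (t, 19, k, b, 37, v), (u, 26, n, u, 40, d), (u, 26, n, u, 8, d), (x, 19, x, x, 21, x), (x, 19, x, x, 27, x), (x, 19, x, x, 37, x)}
Filtering on B != u leaves {(k, 19, v, u, 21, b), (k, 19, v, u, 21, z), (k, 19, v, u, 27, b), (k, 19, v, u, 27, z), (k, 19, v, u, 37, b), (k, 19, v, u, 37, z), (t, 19, k, b, 21, d), (t, 19, k, b, 21, v), (t, 19, k, b, 27, d), (t, 19, k, b, 27, v), (t, 19, k, b, 37, d), (t, 19, k, b, 37, v), (x, 19, x, x, 21, x), (x, 19, x, x, 27, x), (x, 19, x, x, 37, x)}.
π_{E, G, D} gives {(k, 19, 21), (k, 19, 27), (k, 19, 37), (v, 19, 21), (v, 19, 27), (v, 19, 37), (x, 19, 21), (x, 19, 27), (x, 19, 37)} (6 duplicate(s) eliminated).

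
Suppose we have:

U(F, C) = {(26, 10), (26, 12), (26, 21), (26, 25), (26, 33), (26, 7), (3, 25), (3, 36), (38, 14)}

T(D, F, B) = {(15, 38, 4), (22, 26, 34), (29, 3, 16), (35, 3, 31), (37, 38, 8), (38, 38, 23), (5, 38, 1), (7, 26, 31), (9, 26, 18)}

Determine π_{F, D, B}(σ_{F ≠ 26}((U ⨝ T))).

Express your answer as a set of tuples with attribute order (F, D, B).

Joining U and T on F yields {(26, 10, 22, 34), (26, 10, 7, 31), (26, 10, 9, 18), (26, 12, 22, 34), (26, 12, 7, 31), (26, 12, 9, 18), (26, 21, 22, 34), (26, 21, 7, 31), (26, 21, 9, 18), (26, 25, 22, 34), (26, 25, 7, 31), (26, 25, 9, 18), (26, 33, 22, 34), (26, 33, 7, 31), (26, 33, 9, 18), (26, 7, 22, 34), (26, 7, 7, 31), (26, 7, 9, 18), (3, 25, 29, 16), (3, 25, 35, 31), (3, 36, 29, 16), (3, 36, 35, 31), (38, 14, 15, 4), (38, 14, 37, 8), (38, 14, 38, 23), (38, 14, 5, 1)}.
σ[F ≠ 26]: keep tuples satisfying F ≠ 26 → {(3, 25, 29, 16), (3, 25, 35, 31), (3, 36, 29, 16), (3, 36, 35, 31), (38, 14, 15, 4), (38, 14, 37, 8), (38, 14, 38, 23), (38, 14, 5, 1)}
π_{F, D, B} gives {(3, 29, 16), (3, 35, 31), (38, 15, 4), (38, 37, 8), (38, 38, 23), (38, 5, 1)} (2 duplicate(s) eliminated).

{(3, 29, 16), (3, 35, 31), (38, 15, 4), (38, 37, 8), (38, 38, 23), (38, 5, 1)}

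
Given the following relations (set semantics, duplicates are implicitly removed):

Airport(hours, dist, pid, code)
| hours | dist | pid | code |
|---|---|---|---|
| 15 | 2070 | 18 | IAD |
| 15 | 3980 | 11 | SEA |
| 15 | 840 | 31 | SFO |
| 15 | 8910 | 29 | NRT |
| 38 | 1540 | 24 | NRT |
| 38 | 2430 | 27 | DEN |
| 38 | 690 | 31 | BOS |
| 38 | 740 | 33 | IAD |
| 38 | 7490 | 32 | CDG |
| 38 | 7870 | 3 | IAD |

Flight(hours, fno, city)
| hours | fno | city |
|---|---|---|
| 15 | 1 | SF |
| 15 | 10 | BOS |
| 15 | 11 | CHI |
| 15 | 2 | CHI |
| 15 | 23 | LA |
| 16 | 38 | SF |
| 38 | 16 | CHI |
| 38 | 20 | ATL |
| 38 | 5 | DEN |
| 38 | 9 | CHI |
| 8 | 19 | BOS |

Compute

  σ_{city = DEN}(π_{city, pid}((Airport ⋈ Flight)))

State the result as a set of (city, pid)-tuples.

Natural join on hours: {(15, 2070, 18, IAD, 1, SF), (15, 2070, 18, IAD, 10, BOS), (15, 2070, 18, IAD, 11, CHI), (15, 2070, 18, IAD, 2, CHI), (15, 2070, 18, IAD, 23, LA), (15, 3980, 11, SEA, 1, SF), (15, 3980, 11, SEA, 10, BOS), (15, 3980, 11, SEA, 11, CHI), (15, 3980, 11, SEA, 2, CHI), (15, 3980, 11, SEA, 23, LA), (15, 840, 31, SFO, 1, SF), (15, 840, 31, SFO, 10, BOS), (15, 840, 31, SFO, 11, CHI), (15, 840, 31, SFO, 2, CHI), (15, 840, 31, SFO, 23, LA), (15, 8910, 29, NRT, 1, SF), (15, 8910, 29, NRT, 10, BOS), (15, 8910, 29, NRT, 11, CHI), (15, 8910, 29, NRT, 2, CHI), (15, 8910, 29, NRT, 23, LA), (38, 1540, 24, NRT, 16, CHI), (38, 1540, 24, NRT, 20, ATL), (38, 1540, 24, NRT, 5, DEN), (38, 1540, 24, NRT, 9, CHI), (38, 2430, 27, DEN, 16, CHI), (38, 2430, 27, DEN, 20, ATL), (38, 2430, 27, DEN, 5, DEN), (38, 2430, 27, DEN, 9, CHI), (38, 690, 31, BOS, 16, CHI), (38, 690, 31, BOS, 20, ATL), (38, 690, 31, BOS, 5, DEN), (38, 690, 31, BOS, 9, CHI), (38, 740, 33, IAD, 16, CHI), (38, 740, 33, IAD, 20, ATL), (38, 740, 33, IAD, 5, DEN), (38, 740, 33, IAD, 9, CHI), (38, 7490, 32, CDG, 16, CHI), (38, 7490, 32, CDG, 20, ATL), (38, 7490, 32, CDG, 5, DEN), (38, 7490, 32, CDG, 9, CHI), (38, 7870, 3, IAD, 16, CHI), (38, 7870, 3, IAD, 20, ATL), (38, 7870, 3, IAD, 5, DEN), (38, 7870, 3, IAD, 9, CHI)}
π_{city, pid} gives {(ATL, 24), (ATL, 27), (ATL, 3), (ATL, 31), (ATL, 32), (ATL, 33), (BOS, 11), (BOS, 18), (BOS, 29), (BOS, 31), (CHI, 11), (CHI, 18), (CHI, 24), (CHI, 27), (CHI, 29), (CHI, 3), (CHI, 31), (CHI, 32), (CHI, 33), (DEN, 24), (DEN, 27), (DEN, 3), (DEN, 31), (DEN, 32), (DEN, 33), (LA, 11), (LA, 18), (LA, 29), (LA, 31), (SF, 11), (SF, 18), (SF, 29), (SF, 31)} (11 duplicate(s) eliminated).
Filtering on city = DEN leaves {(DEN, 24), (DEN, 27), (DEN, 3), (DEN, 31), (DEN, 32), (DEN, 33)}.

{(DEN, 24), (DEN, 27), (DEN, 3), (DEN, 31), (DEN, 32), (DEN, 33)}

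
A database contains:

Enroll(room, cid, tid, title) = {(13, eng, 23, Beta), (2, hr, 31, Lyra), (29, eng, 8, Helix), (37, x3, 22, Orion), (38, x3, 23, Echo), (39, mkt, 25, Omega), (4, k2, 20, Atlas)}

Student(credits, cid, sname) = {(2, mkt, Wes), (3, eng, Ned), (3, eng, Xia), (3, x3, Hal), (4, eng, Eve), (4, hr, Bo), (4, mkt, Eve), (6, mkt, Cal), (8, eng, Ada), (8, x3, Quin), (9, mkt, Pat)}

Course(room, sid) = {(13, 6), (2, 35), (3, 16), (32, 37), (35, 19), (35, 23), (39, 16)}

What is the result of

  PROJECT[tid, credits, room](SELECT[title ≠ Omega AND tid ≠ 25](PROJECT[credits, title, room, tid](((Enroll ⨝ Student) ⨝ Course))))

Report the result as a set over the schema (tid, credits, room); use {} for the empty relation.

{(23, 3, 13), (23, 4, 13), (23, 8, 13), (31, 4, 2)}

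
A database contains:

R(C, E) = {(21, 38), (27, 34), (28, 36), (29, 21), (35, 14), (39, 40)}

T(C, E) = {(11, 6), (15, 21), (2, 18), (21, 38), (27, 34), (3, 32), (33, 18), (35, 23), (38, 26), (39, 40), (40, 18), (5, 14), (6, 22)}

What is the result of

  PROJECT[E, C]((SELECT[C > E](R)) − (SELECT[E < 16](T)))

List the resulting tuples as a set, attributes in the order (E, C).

Filtering on C > E leaves {(29, 21), (35, 14)}.
Filtering on E < 16 leaves {(11, 6), (5, 14)}.
Set difference of the two operands is {(29, 21), (35, 14)}.
Projecting to E, C: {(14, 35), (21, 29)}

{(14, 35), (21, 29)}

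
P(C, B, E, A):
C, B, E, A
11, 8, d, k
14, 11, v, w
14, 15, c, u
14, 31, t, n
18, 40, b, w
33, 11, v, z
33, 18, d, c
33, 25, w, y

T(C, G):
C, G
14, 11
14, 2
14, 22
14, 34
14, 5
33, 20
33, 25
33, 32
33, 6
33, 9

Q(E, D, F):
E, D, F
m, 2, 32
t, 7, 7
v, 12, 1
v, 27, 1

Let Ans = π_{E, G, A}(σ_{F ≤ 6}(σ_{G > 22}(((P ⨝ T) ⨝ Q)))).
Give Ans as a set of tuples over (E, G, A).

{(v, 25, z), (v, 32, z), (v, 34, w)}

Joining P and T on C yields {(14, 11, v, w, 11), (14, 11, v, w, 2), (14, 11, v, w, 22), (14, 11, v, w, 34), (14, 11, v, w, 5), (14, 15, c, u, 11), (14, 15, c, u, 2), (14, 15, c, u, 22), (14, 15, c, u, 34), (14, 15, c, u, 5), (14, 31, t, n, 11), (14, 31, t, n, 2), (14, 31, t, n, 22), (14, 31, t, n, 34), (14, 31, t, n, 5), (33, 11, v, z, 20), (33, 11, v, z, 25), (33, 11, v, z, 32), (33, 11, v, z, 6), (33, 11, v, z, 9), (33, 18, d, c, 20), (33, 18, d, c, 25), (33, 18, d, c, 32), (33, 18, d, c, 6), (33, 18, d, c, 9), (33, 25, w, y, 20), (33, 25, w, y, 25), (33, 25, w, y, 32), (33, 25, w, y, 6), (33, 25, w, y, 9)}.
Joining (P ⨝ T) and Q on E yields {(14, 11, v, w, 11, 12, 1), (14, 11, v, w, 11, 27, 1), (14, 11, v, w, 2, 12, 1), (14, 11, v, w, 2, 27, 1), (14, 11, v, w, 22, 12, 1), (14, 11, v, w, 22, 27, 1), (14, 11, v, w, 34, 12, 1), (14, 11, v, w, 34, 27, 1), (14, 11, v, w, 5, 12, 1), (14, 11, v, w, 5, 27, 1), (14, 31, t, n, 11, 7, 7), (14, 31, t, n, 2, 7, 7), (14, 31, t, n, 22, 7, 7), (14, 31, t, n, 34, 7, 7), (14, 31, t, n, 5, 7, 7), (33, 11, v, z, 20, 12, 1), (33, 11, v, z, 20, 27, 1), (33, 11, v, z, 25, 12, 1), (33, 11, v, z, 25, 27, 1), (33, 11, v, z, 32, 12, 1), (33, 11, v, z, 32, 27, 1), (33, 11, v, z, 6, 12, 1), (33, 11, v, z, 6, 27, 1), (33, 11, v, z, 9, 12, 1), (33, 11, v, z, 9, 27, 1)}.
Filtering on G > 22 leaves {(14, 11, v, w, 34, 12, 1), (14, 11, v, w, 34, 27, 1), (14, 31, t, n, 34, 7, 7), (33, 11, v, z, 25, 12, 1), (33, 11, v, z, 25, 27, 1), (33, 11, v, z, 32, 12, 1), (33, 11, v, z, 32, 27, 1)}.
Filtering on F ≤ 6 leaves {(14, 11, v, w, 34, 12, 1), (14, 11, v, w, 34, 27, 1), (33, 11, v, z, 25, 12, 1), (33, 11, v, z, 25, 27, 1), (33, 11, v, z, 32, 12, 1), (33, 11, v, z, 32, 27, 1)}.
π[E, G, A]: project onto (E, G, A) (3 duplicate(s) eliminated) → {(v, 25, z), (v, 32, z), (v, 34, w)}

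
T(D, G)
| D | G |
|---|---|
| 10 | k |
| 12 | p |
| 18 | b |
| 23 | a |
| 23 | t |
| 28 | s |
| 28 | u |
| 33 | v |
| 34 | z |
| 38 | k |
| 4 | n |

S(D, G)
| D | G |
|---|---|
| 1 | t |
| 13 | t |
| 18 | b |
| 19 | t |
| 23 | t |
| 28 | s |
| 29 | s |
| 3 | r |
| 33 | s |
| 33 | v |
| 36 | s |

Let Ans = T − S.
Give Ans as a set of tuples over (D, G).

Difference: {(10, k), (12, p), (18, b), (23, a), (23, t), (28, s), (28, u), (33, v), (34, z), (38, k), (4, n)} with {(1, t), (13, t), (18, b), (19, t), (23, t), (28, s), (29, s), (3, r), (33, s), (33, v), (36, s)} → {(10, k), (12, p), (23, a), (28, u), (34, z), (38, k), (4, n)}

{(10, k), (12, p), (23, a), (28, u), (34, z), (38, k), (4, n)}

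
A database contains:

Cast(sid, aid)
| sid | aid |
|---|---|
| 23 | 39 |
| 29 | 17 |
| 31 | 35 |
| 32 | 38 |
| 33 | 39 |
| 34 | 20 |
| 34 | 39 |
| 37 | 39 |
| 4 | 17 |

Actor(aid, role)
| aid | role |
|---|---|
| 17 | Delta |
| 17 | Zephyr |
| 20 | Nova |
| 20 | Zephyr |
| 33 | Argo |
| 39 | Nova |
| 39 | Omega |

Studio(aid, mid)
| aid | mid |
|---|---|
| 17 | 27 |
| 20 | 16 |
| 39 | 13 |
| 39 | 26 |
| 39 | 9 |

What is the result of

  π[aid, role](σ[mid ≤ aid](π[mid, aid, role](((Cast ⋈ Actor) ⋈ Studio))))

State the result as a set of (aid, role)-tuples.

Joining Cast and Actor on aid yields {(23, 39, Nova), (23, 39, Omega), (29, 17, Delta), (29, 17, Zephyr), (33, 39, Nova), (33, 39, Omega), (34, 20, Nova), (34, 20, Zephyr), (34, 39, Nova), (34, 39, Omega), (37, 39, Nova), (37, 39, Omega), (4, 17, Delta), (4, 17, Zephyr)}.
Joining (Cast ⋈ Actor) and Studio on aid yields {(23, 39, Nova, 13), (23, 39, Nova, 26), (23, 39, Nova, 9), (23, 39, Omega, 13), (23, 39, Omega, 26), (23, 39, Omega, 9), (29, 17, Delta, 27), (29, 17, Zephyr, 27), (33, 39, Nova, 13), (33, 39, Nova, 26), (33, 39, Nova, 9), (33, 39, Omega, 13), (33, 39, Omega, 26), (33, 39, Omega, 9), (34, 20, Nova, 16), (34, 20, Zephyr, 16), (34, 39, Nova, 13), (34, 39, Nova, 26), (34, 39, Nova, 9), (34, 39, Omega, 13), (34, 39, Omega, 26), (34, 39, Omega, 9), (37, 39, Nova, 13), (37, 39, Nova, 26), (37, 39, Nova, 9), (37, 39, Omega, 13), (37, 39, Omega, 26), (37, 39, Omega, 9), (4, 17, Delta, 27), (4, 17, Zephyr, 27)}.
π_{mid, aid, role} gives {(13, 39, Nova), (13, 39, Omega), (16, 20, Nova), (16, 20, Zephyr), (26, 39, Nova), (26, 39, Omega), (27, 17, Delta), (27, 17, Zephyr), (9, 39, Nova), (9, 39, Omega)} (20 duplicate(s) eliminated).
Apply σ_{mid ≤ aid}; surviving tuples: {(13, 39, Nova), (13, 39, Omega), (16, 20, Nova), (16, 20, Zephyr), (26, 39, Nova), (26, 39, Omega), (9, 39, Nova), (9, 39, Omega)}
π_{aid, role} gives {(20, Nova), (20, Zephyr), (39, Nova), (39, Omega)} (4 duplicate(s) eliminated).

{(20, Nova), (20, Zephyr), (39, Nova), (39, Omega)}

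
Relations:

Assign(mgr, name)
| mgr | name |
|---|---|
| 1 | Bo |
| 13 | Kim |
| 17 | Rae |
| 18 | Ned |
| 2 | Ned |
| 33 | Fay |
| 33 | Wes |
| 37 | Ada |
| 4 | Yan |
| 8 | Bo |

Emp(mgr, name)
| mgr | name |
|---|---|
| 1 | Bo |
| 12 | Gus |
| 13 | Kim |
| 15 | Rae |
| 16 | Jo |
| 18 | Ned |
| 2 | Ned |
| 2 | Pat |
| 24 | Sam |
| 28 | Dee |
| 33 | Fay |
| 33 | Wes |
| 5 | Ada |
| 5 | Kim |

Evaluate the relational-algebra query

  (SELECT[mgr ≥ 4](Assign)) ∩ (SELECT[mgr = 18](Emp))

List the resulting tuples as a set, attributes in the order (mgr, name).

Selection mgr ≥ 4: {(13, Kim), (17, Rae), (18, Ned), (33, Fay), (33, Wes), (37, Ada), (4, Yan), (8, Bo)}
Selection mgr = 18: {(18, Ned)}
Intersection: {(13, Kim), (17, Rae), (18, Ned), (33, Fay), (33, Wes), (37, Ada), (4, Yan), (8, Bo)} with {(18, Ned)} → {(18, Ned)}

{(18, Ned)}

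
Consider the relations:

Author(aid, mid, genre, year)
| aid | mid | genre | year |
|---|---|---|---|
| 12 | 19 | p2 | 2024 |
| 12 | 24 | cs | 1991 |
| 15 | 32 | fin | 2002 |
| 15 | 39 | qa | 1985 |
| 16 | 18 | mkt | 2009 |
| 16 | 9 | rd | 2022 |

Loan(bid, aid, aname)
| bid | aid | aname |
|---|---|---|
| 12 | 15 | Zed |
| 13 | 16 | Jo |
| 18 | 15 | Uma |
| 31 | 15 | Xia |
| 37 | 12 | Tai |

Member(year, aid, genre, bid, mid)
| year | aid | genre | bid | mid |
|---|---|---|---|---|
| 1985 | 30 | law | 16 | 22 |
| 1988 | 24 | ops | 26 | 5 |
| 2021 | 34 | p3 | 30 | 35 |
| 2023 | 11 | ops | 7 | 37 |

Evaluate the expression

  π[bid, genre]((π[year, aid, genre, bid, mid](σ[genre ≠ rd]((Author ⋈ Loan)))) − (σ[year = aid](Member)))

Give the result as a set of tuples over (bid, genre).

Natural join on aid: {(12, 19, p2, 2024, 37, Tai), (12, 24, cs, 1991, 37, Tai), (15, 32, fin, 2002, 12, Zed), (15, 32, fin, 2002, 18, Uma), (15, 32, fin, 2002, 31, Xia), (15, 39, qa, 1985, 12, Zed), (15, 39, qa, 1985, 18, Uma), (15, 39, qa, 1985, 31, Xia), (16, 18, mkt, 2009, 13, Jo), (16, 9, rd, 2022, 13, Jo)}
Apply σ_{genre ≠ rd}; surviving tuples: {(12, 19, p2, 2024, 37, Tai), (12, 24, cs, 1991, 37, Tai), (15, 32, fin, 2002, 12, Zed), (15, 32, fin, 2002, 18, Uma), (15, 32, fin, 2002, 31, Xia), (15, 39, qa, 1985, 12, Zed), (15, 39, qa, 1985, 18, Uma), (15, 39, qa, 1985, 31, Xia), (16, 18, mkt, 2009, 13, Jo)}
Keep only column(s) year, aid, genre, bid, mid: {(1985, 15, qa, 12, 39), (1985, 15, qa, 18, 39), (1985, 15, qa, 31, 39), (1991, 12, cs, 37, 24), (2002, 15, fin, 12, 32), (2002, 15, fin, 18, 32), (2002, 15, fin, 31, 32), (2009, 16, mkt, 13, 18), (2024, 12, p2, 37, 19)}
Apply σ_{year = aid}; surviving tuples: {}
Set difference of the two operands is {(1985, 15, qa, 12, 39), (1985, 15, qa, 18, 39), (1985, 15, qa, 31, 39), (1991, 12, cs, 37, 24), (2002, 15, fin, 12, 32), (2002, 15, fin, 18, 32), (2002, 15, fin, 31, 32), (2009, 16, mkt, 13, 18), (2024, 12, p2, 37, 19)}.
Keep only column(s) bid, genre: {(12, fin), (12, qa), (13, mkt), (18, fin), (18, qa), (31, fin), (31, qa), (37, cs), (37, p2)}

{(12, fin), (12, qa), (13, mkt), (18, fin), (18, qa), (31, fin), (31, qa), (37, cs), (37, p2)}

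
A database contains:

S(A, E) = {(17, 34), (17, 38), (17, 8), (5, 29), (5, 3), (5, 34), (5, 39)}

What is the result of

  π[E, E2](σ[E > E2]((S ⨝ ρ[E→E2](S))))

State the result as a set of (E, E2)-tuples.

ρ[E→E2]: schema becomes (A, E2); tuples unchanged.
Natural join on A: {(17, 34, 34), (17, 34, 38), (17, 34, 8), (17, 38, 34), (17, 38, 38), (17, 38, 8), (17, 8, 34), (17, 8, 38), (17, 8, 8), (5, 29, 29), (5, 29, 3), (5, 29, 34), (5, 29, 39), (5, 3, 29), (5, 3, 3), (5, 3, 34), (5, 3, 39), (5, 34, 29), (5, 34, 3), (5, 34, 34), (5, 34, 39), (5, 39, 29), (5, 39, 3), (5, 39, 34), (5, 39, 39)}
σ[E > E2]: keep tuples satisfying E > E2 → {(17, 34, 8), (17, 38, 34), (17, 38, 8), (5, 29, 3), (5, 34, 29), (5, 34, 3), (5, 39, 29), (5, 39, 3), (5, 39, 34)}
π[E, E2]: project onto (E, E2) → {(29, 3), (34, 29), (34, 3), (34, 8), (38, 34), (38, 8), (39, 29), (39, 3), (39, 34)}

{(29, 3), (34, 29), (34, 3), (34, 8), (38, 34), (38, 8), (39, 29), (39, 3), (39, 34)}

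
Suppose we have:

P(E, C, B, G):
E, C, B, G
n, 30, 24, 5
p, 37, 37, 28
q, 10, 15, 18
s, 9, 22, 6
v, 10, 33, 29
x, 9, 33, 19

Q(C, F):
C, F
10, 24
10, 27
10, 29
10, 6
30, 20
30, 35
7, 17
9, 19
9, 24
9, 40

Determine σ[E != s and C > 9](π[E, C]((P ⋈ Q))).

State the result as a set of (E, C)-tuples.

P ⋈ Q (natural join on C): {(n, 30, 24, 5, 20), (n, 30, 24, 5, 35), (q, 10, 15, 18, 24), (q, 10, 15, 18, 27), (q, 10, 15, 18, 29), (q, 10, 15, 18, 6), (s, 9, 22, 6, 19), (s, 9, 22, 6, 24), (s, 9, 22, 6, 40), (v, 10, 33, 29, 24), (v, 10, 33, 29, 27), (v, 10, 33, 29, 29), (v, 10, 33, 29, 6), (x, 9, 33, 19, 19), (x, 9, 33, 19, 24), (x, 9, 33, 19, 40)}
π[E, C]: project onto (E, C) (11 duplicate(s) eliminated) → {(n, 30), (q, 10), (s, 9), (v, 10), (x, 9)}
σ[E != s and C > 9]: keep tuples satisfying E != s and C > 9 → {(n, 30), (q, 10), (v, 10)}

{(n, 30), (q, 10), (v, 10)}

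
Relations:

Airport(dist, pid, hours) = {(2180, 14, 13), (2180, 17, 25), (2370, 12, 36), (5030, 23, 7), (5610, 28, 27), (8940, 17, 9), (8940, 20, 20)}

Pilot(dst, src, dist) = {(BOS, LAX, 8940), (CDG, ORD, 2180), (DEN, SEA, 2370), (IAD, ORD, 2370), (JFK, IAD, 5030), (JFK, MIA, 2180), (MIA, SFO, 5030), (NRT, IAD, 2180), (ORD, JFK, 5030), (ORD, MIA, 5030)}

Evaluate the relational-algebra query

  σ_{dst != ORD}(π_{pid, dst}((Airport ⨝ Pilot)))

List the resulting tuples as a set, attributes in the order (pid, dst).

Airport ⋈ Pilot (natural join on dist): {(2180, 14, 13, CDG, ORD), (2180, 14, 13, JFK, MIA), (2180, 14, 13, NRT, IAD), (2180, 17, 25, CDG, ORD), (2180, 17, 25, JFK, MIA), (2180, 17, 25, NRT, IAD), (2370, 12, 36, DEN, SEA), (2370, 12, 36, IAD, ORD), (5030, 23, 7, JFK, IAD), (5030, 23, 7, MIA, SFO), (5030, 23, 7, ORD, JFK), (5030, 23, 7, ORD, MIA), (8940, 17, 9, BOS, LAX), (8940, 20, 20, BOS, LAX)}
Projecting to pid, dst (1 duplicate(s) eliminated): {(12, DEN), (12, IAD), (14, CDG), (14, JFK), (14, NRT), (17, BOS), (17, CDG), (17, JFK), (17, NRT), (20, BOS), (23, JFK), (23, MIA), (23, ORD)}
Apply σ_{dst != ORD}; surviving tuples: {(12, DEN), (12, IAD), (14, CDG), (14, JFK), (14, NRT), (17, BOS), (17, CDG), (17, JFK), (17, NRT), (20, BOS), (23, JFK), (23, MIA)}

{(12, DEN), (12, IAD), (14, CDG), (14, JFK), (14, NRT), (17, BOS), (17, CDG), (17, JFK), (17, NRT), (20, BOS), (23, JFK), (23, MIA)}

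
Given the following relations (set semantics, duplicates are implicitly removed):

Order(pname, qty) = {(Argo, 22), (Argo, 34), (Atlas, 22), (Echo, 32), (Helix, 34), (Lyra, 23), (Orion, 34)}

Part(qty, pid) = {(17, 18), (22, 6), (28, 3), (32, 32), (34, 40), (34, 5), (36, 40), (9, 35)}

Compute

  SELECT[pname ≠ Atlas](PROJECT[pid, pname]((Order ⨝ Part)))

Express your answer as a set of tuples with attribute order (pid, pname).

{(32, Echo), (40, Argo), (40, Helix), (40, Orion), (5, Argo), (5, Helix), (5, Orion), (6, Argo)}

Joining Order and Part on qty yields {(Argo, 22, 6), (Argo, 34, 40), (Argo, 34, 5), (Atlas, 22, 6), (Echo, 32, 32), (Helix, 34, 40), (Helix, 34, 5), (Orion, 34, 40), (Orion, 34, 5)}.
Keep only column(s) pid, pname: {(32, Echo), (40, Argo), (40, Helix), (40, Orion), (5, Argo), (5, Helix), (5, Orion), (6, Argo), (6, Atlas)}
Apply σ_{pname ≠ Atlas}; surviving tuples: {(32, Echo), (40, Argo), (40, Helix), (40, Orion), (5, Argo), (5, Helix), (5, Orion), (6, Argo)}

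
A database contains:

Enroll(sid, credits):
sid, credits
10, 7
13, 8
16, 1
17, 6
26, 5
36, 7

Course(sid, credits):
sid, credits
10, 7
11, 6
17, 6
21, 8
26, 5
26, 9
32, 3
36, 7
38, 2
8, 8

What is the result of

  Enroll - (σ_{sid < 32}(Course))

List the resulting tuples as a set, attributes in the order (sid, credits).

Selection sid < 32: {(10, 7), (11, 6), (17, 6), (21, 8), (26, 5), (26, 9), (8, 8)}
Set difference of the two operands is {(13, 8), (16, 1), (36, 7)}.

{(13, 8), (16, 1), (36, 7)}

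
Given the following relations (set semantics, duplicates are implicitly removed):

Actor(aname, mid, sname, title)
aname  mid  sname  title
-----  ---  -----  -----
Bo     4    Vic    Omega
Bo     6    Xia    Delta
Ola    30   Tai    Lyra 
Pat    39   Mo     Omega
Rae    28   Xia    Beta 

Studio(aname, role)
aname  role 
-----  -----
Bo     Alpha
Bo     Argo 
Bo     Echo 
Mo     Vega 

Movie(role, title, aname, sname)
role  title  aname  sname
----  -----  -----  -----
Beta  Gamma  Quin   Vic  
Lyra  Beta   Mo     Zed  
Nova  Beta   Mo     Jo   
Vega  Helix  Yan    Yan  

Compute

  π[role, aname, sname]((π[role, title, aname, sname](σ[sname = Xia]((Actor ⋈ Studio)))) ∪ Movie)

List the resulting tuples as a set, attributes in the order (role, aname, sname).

Actor ⋈ Studio (natural join on aname): {(Bo, 4, Vic, Omega, Alpha), (Bo, 4, Vic, Omega, Argo), (Bo, 4, Vic, Omega, Echo), (Bo, 6, Xia, Delta, Alpha), (Bo, 6, Xia, Delta, Argo), (Bo, 6, Xia, Delta, Echo)}
Selection sname = Xia: {(Bo, 6, Xia, Delta, Alpha), (Bo, 6, Xia, Delta, Argo), (Bo, 6, Xia, Delta, Echo)}
π[role, title, aname, sname]: project onto (role, title, aname, sname) → {(Alpha, Delta, Bo, Xia), (Argo, Delta, Bo, Xia), (Echo, Delta, Bo, Xia)}
Union: {(Alpha, Delta, Bo, Xia), (Argo, Delta, Bo, Xia), (Echo, Delta, Bo, Xia)} with {(Beta, Gamma, Quin, Vic), (Lyra, Beta, Mo, Zed), (Nova, Beta, Mo, Jo), (Vega, Helix, Yan, Yan)} → {(Alpha, Delta, Bo, Xia), (Argo, Delta, Bo, Xia), (Beta, Gamma, Quin, Vic), (Echo, Delta, Bo, Xia), (Lyra, Beta, Mo, Zed), (Nova, Beta, Mo, Jo), (Vega, Helix, Yan, Yan)}
π[role, aname, sname]: project onto (role, aname, sname) → {(Alpha, Bo, Xia), (Argo, Bo, Xia), (Beta, Quin, Vic), (Echo, Bo, Xia), (Lyra, Mo, Zed), (Nova, Mo, Jo), (Vega, Yan, Yan)}

{(Alpha, Bo, Xia), (Argo, Bo, Xia), (Beta, Quin, Vic), (Echo, Bo, Xia), (Lyra, Mo, Zed), (Nova, Mo, Jo), (Vega, Yan, Yan)}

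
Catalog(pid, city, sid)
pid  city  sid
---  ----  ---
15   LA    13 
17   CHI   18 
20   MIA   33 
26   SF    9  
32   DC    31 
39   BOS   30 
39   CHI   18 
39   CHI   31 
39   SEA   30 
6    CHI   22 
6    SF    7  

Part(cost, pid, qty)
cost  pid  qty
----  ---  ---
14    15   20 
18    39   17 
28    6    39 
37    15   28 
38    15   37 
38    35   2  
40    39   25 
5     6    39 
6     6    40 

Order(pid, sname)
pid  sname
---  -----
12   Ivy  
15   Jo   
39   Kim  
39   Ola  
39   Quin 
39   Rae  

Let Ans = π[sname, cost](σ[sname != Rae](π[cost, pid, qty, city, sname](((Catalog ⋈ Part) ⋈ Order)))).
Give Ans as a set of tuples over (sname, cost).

{(Jo, 14), (Jo, 37), (Jo, 38), (Kim, 18), (Kim, 40), (Ola, 18), (Ola, 40), (Quin, 18), (Quin, 40)}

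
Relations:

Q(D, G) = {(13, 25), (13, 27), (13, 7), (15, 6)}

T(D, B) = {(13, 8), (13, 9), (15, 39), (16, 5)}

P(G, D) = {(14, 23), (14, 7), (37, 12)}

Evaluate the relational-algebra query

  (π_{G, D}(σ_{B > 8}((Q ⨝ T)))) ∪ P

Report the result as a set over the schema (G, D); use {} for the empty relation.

{(14, 23), (14, 7), (25, 13), (27, 13), (37, 12), (6, 15), (7, 13)}

Q ⋈ T (natural join on D): {(13, 25, 8), (13, 25, 9), (13, 27, 8), (13, 27, 9), (13, 7, 8), (13, 7, 9), (15, 6, 39)}
Selection B > 8: {(13, 25, 9), (13, 27, 9), (13, 7, 9), (15, 6, 39)}
Projecting to G, D: {(25, 13), (27, 13), (6, 15), (7, 13)}
Taking the union: {(14, 23), (14, 7), (25, 13), (27, 13), (37, 12), (6, 15), (7, 13)}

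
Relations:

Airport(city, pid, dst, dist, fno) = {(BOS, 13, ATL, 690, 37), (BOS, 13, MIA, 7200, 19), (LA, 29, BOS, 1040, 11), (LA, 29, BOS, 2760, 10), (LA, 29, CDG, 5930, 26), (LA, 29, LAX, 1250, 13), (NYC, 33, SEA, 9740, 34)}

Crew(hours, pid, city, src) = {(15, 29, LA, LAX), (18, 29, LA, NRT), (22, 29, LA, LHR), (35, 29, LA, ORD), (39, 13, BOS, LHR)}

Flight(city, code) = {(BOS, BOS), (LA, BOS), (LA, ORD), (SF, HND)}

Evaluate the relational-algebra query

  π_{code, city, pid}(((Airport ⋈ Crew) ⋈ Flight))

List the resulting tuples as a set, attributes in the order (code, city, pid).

{(BOS, BOS, 13), (BOS, LA, 29), (ORD, LA, 29)}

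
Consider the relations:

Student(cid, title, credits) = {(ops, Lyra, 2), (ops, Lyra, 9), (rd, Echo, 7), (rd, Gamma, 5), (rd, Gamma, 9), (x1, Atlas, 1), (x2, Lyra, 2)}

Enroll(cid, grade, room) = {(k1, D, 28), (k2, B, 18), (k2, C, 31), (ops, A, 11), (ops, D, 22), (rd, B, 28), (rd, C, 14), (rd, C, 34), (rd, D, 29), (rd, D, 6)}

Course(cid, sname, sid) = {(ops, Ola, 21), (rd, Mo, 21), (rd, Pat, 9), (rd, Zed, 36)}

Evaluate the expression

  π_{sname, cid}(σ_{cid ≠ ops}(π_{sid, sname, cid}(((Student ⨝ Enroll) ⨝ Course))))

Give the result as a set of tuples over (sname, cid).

{(Mo, rd), (Pat, rd), (Zed, rd)}

Student ⋈ Enroll (natural join on cid): {(ops, Lyra, 2, A, 11), (ops, Lyra, 2, D, 22), (ops, Lyra, 9, A, 11), (ops, Lyra, 9, D, 22), (rd, Echo, 7, B, 28), (rd, Echo, 7, C, 14), (rd, Echo, 7, C, 34), (rd, Echo, 7, D, 29), (rd, Echo, 7, D, 6), (rd, Gamma, 5, B, 28), (rd, Gamma, 5, C, 14), (rd, Gamma, 5, C, 34), (rd, Gamma, 5, D, 29), (rd, Gamma, 5, D, 6), (rd, Gamma, 9, B, 28), (rd, Gamma, 9, C, 14), (rd, Gamma, 9, C, 34), (rd, Gamma, 9, D, 29), (rd, Gamma, 9, D, 6)}
(Student ⨝ Enroll) ⋈ Course (natural join on cid): {(ops, Lyra, 2, A, 11, Ola, 21), (ops, Lyra, 2, D, 22, Ola, 21), (ops, Lyra, 9, A, 11, Ola, 21), (ops, Lyra, 9, D, 22, Ola, 21), (rd, Echo, 7, B, 28, Mo, 21), (rd, Echo, 7, B, 28, Pat, 9), (rd, Echo, 7, B, 28, Zed, 36), (rd, Echo, 7, C, 14, Mo, 21), (rd, Echo, 7, C, 14, Pat, 9), (rd, Echo, 7, C, 14, Zed, 36), (rd, Echo, 7, C, 34, Mo, 21), (rd, Echo, 7, C, 34, Pat, 9), (rd, Echo, 7, C, 34, Zed, 36), (rd, Echo, 7, D, 29, Mo, 21), (rd, Echo, 7, D, 29, Pat, 9), (rd, Echo, 7, D, 29, Zed, 36), (rd, Echo, 7, D, 6, Mo, 21), (rd, Echo, 7, D, 6, Pat, 9), (rd, Echo, 7, D, 6, Zed, 36), (rd, Gamma, 5, B, 28, Mo, 21), (rd, Gamma, 5, B, 28, Pat, 9), (rd, Gamma, 5, B, 28, Zed, 36), (rd, Gamma, 5, C, 14, Mo, 21), (rd, Gamma, 5, C, 14, Pat, 9), (rd, Gamma, 5, C, 14, Zed, 36), (rd, Gamma, 5, C, 34, Mo, 21), (rd, Gamma, 5, C, 34, Pat, 9), (rd, Gamma, 5, C, 34, Zed, 36), (rd, Gamma, 5, D, 29, Mo, 21), (rd, Gamma, 5, D, 29, Pat, 9), (rd, Gamma, 5, D, 29, Zed, 36), (rd, Gamma, 5, D, 6, Mo, 21), (rd, Gamma, 5, D, 6, Pat, 9), (rd, Gamma, 5, D, 6, Zed, 36), (rd, Gamma, 9, B, 28, Mo, 21), (rd, Gamma, 9, B, 28, Pat, 9), (rd, Gamma, 9, B, 28, Zed, 36), (rd, Gamma, 9, C, 14, Mo, 21), (rd, Gamma, 9, C, 14, Pat, 9), (rd, Gamma, 9, C, 14, Zed, 36), (rd, Gamma, 9, C, 34, Mo, 21), (rd, Gamma, 9, C, 34, Pat, 9), (rd, Gamma, 9, C, 34, Zed, 36), (rd, Gamma, 9, D, 29, Mo, 21), (rd, Gamma, 9, D, 29, Pat, 9), (rd, Gamma, 9, D, 29, Zed, 36), (rd, Gamma, 9, D, 6, Mo, 21), (rd, Gamma, 9, D, 6, Pat, 9), (rd, Gamma, 9, D, 6, Zed, 36)}
Projecting to sid, sname, cid (45 duplicate(s) eliminated): {(21, Mo, rd), (21, Ola, ops), (36, Zed, rd), (9, Pat, rd)}
Apply σ_{cid ≠ ops}; surviving tuples: {(21, Mo, rd), (36, Zed, rd), (9, Pat, rd)}
Projecting to sname, cid: {(Mo, rd), (Pat, rd), (Zed, rd)}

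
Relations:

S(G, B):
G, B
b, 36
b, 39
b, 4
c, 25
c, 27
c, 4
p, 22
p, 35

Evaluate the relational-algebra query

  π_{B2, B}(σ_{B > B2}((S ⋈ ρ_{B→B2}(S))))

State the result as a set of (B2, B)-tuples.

{(22, 35), (25, 27), (36, 39), (4, 25), (4, 27), (4, 36), (4, 39)}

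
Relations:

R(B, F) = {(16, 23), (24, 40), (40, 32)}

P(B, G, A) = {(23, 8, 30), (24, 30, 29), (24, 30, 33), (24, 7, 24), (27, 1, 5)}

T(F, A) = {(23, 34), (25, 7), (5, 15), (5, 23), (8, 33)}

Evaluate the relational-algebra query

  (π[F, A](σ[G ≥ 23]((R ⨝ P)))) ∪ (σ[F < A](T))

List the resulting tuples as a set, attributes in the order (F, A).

{(23, 34), (40, 29), (40, 33), (5, 15), (5, 23), (8, 33)}

R ⋈ P (natural join on B): {(24, 40, 30, 29), (24, 40, 30, 33), (24, 40, 7, 24)}
Apply σ_{G ≥ 23}; surviving tuples: {(24, 40, 30, 29), (24, 40, 30, 33)}
Projecting to F, A: {(40, 29), (40, 33)}
Apply σ_{F < A}; surviving tuples: {(23, 34), (5, 15), (5, 23), (8, 33)}
Set union of the two operands is {(23, 34), (40, 29), (40, 33), (5, 15), (5, 23), (8, 33)}.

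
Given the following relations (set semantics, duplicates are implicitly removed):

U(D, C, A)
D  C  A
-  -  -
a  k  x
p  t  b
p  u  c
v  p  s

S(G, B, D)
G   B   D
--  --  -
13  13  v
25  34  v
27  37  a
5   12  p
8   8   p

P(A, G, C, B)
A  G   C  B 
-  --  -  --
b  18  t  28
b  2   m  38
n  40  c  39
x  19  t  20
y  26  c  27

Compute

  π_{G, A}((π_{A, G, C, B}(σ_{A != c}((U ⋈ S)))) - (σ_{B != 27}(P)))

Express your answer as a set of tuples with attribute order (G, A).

Natural join on D: {(a, k, x, 27, 37), (p, t, b, 5, 12), (p, t, b, 8, 8), (p, u, c, 5, 12), (p, u, c, 8, 8), (v, p, s, 13, 13), (v, p, s, 25, 34)}
Filtering on A != c leaves {(a, k, x, 27, 37), (p, t, b, 5, 12), (p, t, b, 8, 8), (v, p, s, 13, 13), (v, p, s, 25, 34)}.
π_{A, G, C, B} gives {(b, 5, t, 12), (b, 8, t, 8), (s, 13, p, 13), (s, 25, p, 34), (x, 27, k, 37)}.
Filtering on B != 27 leaves {(b, 18, t, 28), (b, 2, m, 38), (n, 40, c, 39), (x, 19, t, 20)}.
Set difference of the two operands is {(b, 5, t, 12), (b, 8, t, 8), (s, 13, p, 13), (s, 25, p, 34), (x, 27, k, 37)}.
π_{G, A} gives {(13, s), (25, s), (27, x), (5, b), (8, b)}.

{(13, s), (25, s), (27, x), (5, b), (8, b)}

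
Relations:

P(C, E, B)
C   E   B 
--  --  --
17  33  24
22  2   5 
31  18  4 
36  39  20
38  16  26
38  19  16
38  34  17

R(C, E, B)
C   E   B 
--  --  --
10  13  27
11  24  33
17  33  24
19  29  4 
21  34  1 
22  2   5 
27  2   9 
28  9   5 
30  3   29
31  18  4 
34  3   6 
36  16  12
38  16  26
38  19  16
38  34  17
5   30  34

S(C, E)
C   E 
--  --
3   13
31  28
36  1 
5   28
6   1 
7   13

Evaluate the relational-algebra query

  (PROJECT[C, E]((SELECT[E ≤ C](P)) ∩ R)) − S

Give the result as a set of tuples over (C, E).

Selection E ≤ C: {(22, 2, 5), (31, 18, 4), (38, 16, 26), (38, 19, 16), (38, 34, 17)}
Set intersection of the two operands is {(22, 2, 5), (31, 18, 4), (38, 16, 26), (38, 19, 16), (38, 34, 17)}.
Keep only column(s) C, E: {(22, 2), (31, 18), (38, 16), (38, 19), (38, 34)}
Set difference of the two operands is {(22, 2), (31, 18), (38, 16), (38, 19), (38, 34)}.

{(22, 2), (31, 18), (38, 16), (38, 19), (38, 34)}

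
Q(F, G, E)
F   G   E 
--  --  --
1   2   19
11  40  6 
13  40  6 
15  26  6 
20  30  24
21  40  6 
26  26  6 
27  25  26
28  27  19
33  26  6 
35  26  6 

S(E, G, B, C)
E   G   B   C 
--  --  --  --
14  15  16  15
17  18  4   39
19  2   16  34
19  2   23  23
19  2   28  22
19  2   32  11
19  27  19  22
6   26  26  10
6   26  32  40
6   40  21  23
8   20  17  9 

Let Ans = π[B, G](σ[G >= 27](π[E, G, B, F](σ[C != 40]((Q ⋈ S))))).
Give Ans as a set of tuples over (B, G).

{(19, 27), (21, 40)}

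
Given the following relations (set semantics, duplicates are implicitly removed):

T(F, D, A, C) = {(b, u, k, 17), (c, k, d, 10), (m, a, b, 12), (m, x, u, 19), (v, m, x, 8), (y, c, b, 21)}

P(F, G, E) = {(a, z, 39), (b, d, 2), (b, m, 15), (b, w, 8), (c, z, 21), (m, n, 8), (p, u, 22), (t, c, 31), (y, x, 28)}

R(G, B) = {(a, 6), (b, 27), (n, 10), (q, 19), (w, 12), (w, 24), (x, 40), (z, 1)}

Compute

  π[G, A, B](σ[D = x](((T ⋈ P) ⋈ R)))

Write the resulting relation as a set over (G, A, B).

{(n, u, 10)}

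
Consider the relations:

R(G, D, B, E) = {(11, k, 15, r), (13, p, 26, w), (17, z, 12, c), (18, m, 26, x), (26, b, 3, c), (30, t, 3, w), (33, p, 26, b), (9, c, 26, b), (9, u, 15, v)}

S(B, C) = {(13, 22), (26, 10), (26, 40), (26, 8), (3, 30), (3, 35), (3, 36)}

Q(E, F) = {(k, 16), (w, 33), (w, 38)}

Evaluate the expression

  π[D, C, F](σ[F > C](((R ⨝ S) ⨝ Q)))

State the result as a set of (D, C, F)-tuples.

{(p, 10, 33), (p, 10, 38), (p, 8, 33), (p, 8, 38), (t, 30, 33), (t, 30, 38), (t, 35, 38), (t, 36, 38)}

Natural join on B: {(13, p, 26, w, 10), (13, p, 26, w, 40), (13, p, 26, w, 8), (18, m, 26, x, 10), (18, m, 26, x, 40), (18, m, 26, x, 8), (26, b, 3, c, 30), (26, b, 3, c, 35), (26, b, 3, c, 36), (30, t, 3, w, 30), (30, t, 3, w, 35), (30, t, 3, w, 36), (33, p, 26, b, 10), (33, p, 26, b, 40), (33, p, 26, b, 8), (9, c, 26, b, 10), (9, c, 26, b, 40), (9, c, 26, b, 8)}
Natural join on E: {(13, p, 26, w, 10, 33), (13, p, 26, w, 10, 38), (13, p, 26, w, 40, 33), (13, p, 26, w, 40, 38), (13, p, 26, w, 8, 33), (13, p, 26, w, 8, 38), (30, t, 3, w, 30, 33), (30, t, 3, w, 30, 38), (30, t, 3, w, 35, 33), (30, t, 3, w, 35, 38), (30, t, 3, w, 36, 33), (30, t, 3, w, 36, 38)}
σ[F > C]: keep tuples satisfying F > C → {(13, p, 26, w, 10, 33), (13, p, 26, w, 10, 38), (13, p, 26, w, 8, 33), (13, p, 26, w, 8, 38), (30, t, 3, w, 30, 33), (30, t, 3, w, 30, 38), (30, t, 3, w, 35, 38), (30, t, 3, w, 36, 38)}
π[D, C, F]: project onto (D, C, F) → {(p, 10, 33), (p, 10, 38), (p, 8, 33), (p, 8, 38), (t, 30, 33), (t, 30, 38), (t, 35, 38), (t, 36, 38)}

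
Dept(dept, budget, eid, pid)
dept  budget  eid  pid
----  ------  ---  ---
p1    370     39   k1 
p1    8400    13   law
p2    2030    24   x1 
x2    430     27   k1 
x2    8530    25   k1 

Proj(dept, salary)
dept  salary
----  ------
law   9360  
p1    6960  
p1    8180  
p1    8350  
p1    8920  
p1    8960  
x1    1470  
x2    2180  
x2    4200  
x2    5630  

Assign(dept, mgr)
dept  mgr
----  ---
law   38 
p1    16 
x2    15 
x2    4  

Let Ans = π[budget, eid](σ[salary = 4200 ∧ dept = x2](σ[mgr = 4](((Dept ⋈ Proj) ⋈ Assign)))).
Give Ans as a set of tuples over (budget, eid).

{(430, 27), (8530, 25)}

Dept ⋈ Proj (natural join on dept): {(p1, 370, 39, k1, 6960), (p1, 370, 39, k1, 8180), (p1, 370, 39, k1, 8350), (p1, 370, 39, k1, 8920), (p1, 370, 39, k1, 8960), (p1, 8400, 13, law, 6960), (p1, 8400, 13, law, 8180), (p1, 8400, 13, law, 8350), (p1, 8400, 13, law, 8920), (p1, 8400, 13, law, 8960), (x2, 430, 27, k1, 2180), (x2, 430, 27, k1, 4200), (x2, 430, 27, k1, 5630), (x2, 8530, 25, k1, 2180), (x2, 8530, 25, k1, 4200), (x2, 8530, 25, k1, 5630)}
(Dept ⋈ Proj) ⋈ Assign (natural join on dept): {(p1, 370, 39, k1, 6960, 16), (p1, 370, 39, k1, 8180, 16), (p1, 370, 39, k1, 8350, 16), (p1, 370, 39, k1, 8920, 16), (p1, 370, 39, k1, 8960, 16), (p1, 8400, 13, law, 6960, 16), (p1, 8400, 13, law, 8180, 16), (p1, 8400, 13, law, 8350, 16), (p1, 8400, 13, law, 8920, 16), (p1, 8400, 13, law, 8960, 16), (x2, 430, 27, k1, 2180, 15), (x2, 430, 27, k1, 2180, 4), (x2, 430, 27, k1, 4200, 15), (x2, 430, 27, k1, 4200, 4), (x2, 430, 27, k1, 5630, 15), (x2, 430, 27, k1, 5630, 4), (x2, 8530, 25, k1, 2180, 15), (x2, 8530, 25, k1, 2180, 4), (x2, 8530, 25, k1, 4200, 15), (x2, 8530, 25, k1, 4200, 4), (x2, 8530, 25, k1, 5630, 15), (x2, 8530, 25, k1, 5630, 4)}
Selection mgr = 4: {(x2, 430, 27, k1, 2180, 4), (x2, 430, 27, k1, 4200, 4), (x2, 430, 27, k1, 5630, 4), (x2, 8530, 25, k1, 2180, 4), (x2, 8530, 25, k1, 4200, 4), (x2, 8530, 25, k1, 5630, 4)}
Selection salary = 4200 ∧ dept = x2: {(x2, 430, 27, k1, 4200, 4), (x2, 8530, 25, k1, 4200, 4)}
Projecting to budget, eid: {(430, 27), (8530, 25)}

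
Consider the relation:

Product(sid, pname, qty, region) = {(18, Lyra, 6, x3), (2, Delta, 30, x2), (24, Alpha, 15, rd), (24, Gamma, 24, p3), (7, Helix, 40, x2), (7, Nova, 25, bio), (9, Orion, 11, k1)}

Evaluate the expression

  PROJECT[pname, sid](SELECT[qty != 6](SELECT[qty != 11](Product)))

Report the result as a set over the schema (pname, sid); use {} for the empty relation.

{(Alpha, 24), (Delta, 2), (Gamma, 24), (Helix, 7), (Nova, 7)}

Apply σ_{qty != 11}; surviving tuples: {(18, Lyra, 6, x3), (2, Delta, 30, x2), (24, Alpha, 15, rd), (24, Gamma, 24, p3), (7, Helix, 40, x2), (7, Nova, 25, bio)}
Apply σ_{qty != 6}; surviving tuples: {(2, Delta, 30, x2), (24, Alpha, 15, rd), (24, Gamma, 24, p3), (7, Helix, 40, x2), (7, Nova, 25, bio)}
Projecting to pname, sid: {(Alpha, 24), (Delta, 2), (Gamma, 24), (Helix, 7), (Nova, 7)}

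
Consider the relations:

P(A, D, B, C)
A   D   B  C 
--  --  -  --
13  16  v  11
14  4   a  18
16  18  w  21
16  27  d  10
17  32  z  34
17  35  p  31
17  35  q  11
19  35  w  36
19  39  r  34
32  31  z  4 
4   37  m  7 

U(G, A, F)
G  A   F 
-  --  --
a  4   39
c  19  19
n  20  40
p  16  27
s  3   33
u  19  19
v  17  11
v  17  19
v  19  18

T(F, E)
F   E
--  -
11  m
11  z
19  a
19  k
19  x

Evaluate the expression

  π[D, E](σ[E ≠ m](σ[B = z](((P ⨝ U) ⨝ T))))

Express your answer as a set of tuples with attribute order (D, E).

P ⋈ U (natural join on A): {(16, 18, w, 21, p, 27), (16, 27, d, 10, p, 27), (17, 32, z, 34, v, 11), (17, 32, z, 34, v, 19), (17, 35, p, 31, v, 11), (17, 35, p, 31, v, 19), (17, 35, q, 11, v, 11), (17, 35, q, 11, v, 19), (19, 35, w, 36, c, 19), (19, 35, w, 36, u, 19), (19, 35, w, 36, v, 18), (19, 39, r, 34, c, 19), (19, 39, r, 34, u, 19), (19, 39, r, 34, v, 18), (4, 37, m, 7, a, 39)}
(P ⨝ U) ⋈ T (natural join on F): {(17, 32, z, 34, v, 11, m), (17, 32, z, 34, v, 11, z), (17, 32, z, 34, v, 19, a), (17, 32, z, 34, v, 19, k), (17, 32, z, 34, v, 19, x), (17, 35, p, 31, v, 11, m), (17, 35, p, 31, v, 11, z), (17, 35, p, 31, v, 19, a), (17, 35, p, 31, v, 19, k), (17, 35, p, 31, v, 19, x), (17, 35, q, 11, v, 11, m), (17, 35, q, 11, v, 11, z), (17, 35, q, 11, v, 19, a), (17, 35, q, 11, v, 19, k), (17, 35, q, 11, v, 19, x), (19, 35, w, 36, c, 19, a), (19, 35, w, 36, c, 19, k), (19, 35, w, 36, c, 19, x), (19, 35, w, 36, u, 19, a), (19, 35, w, 36, u, 19, k), (19, 35, w, 36, u, 19, x), (19, 39, r, 34, c, 19, a), (19, 39, r, 34, c, 19, k), (19, 39, r, 34, c, 19, x), (19, 39, r, 34, u, 19, a), (19, 39, r, 34, u, 19, k), (19, 39, r, 34, u, 19, x)}
σ[B = z]: keep tuples satisfying B = z → {(17, 32, z, 34, v, 11, m), (17, 32, z, 34, v, 11, z), (17, 32, z, 34, v, 19, a), (17, 32, z, 34, v, 19, k), (17, 32, z, 34, v, 19, x)}
σ[E ≠ m]: keep tuples satisfying E ≠ m → {(17, 32, z, 34, v, 11, z), (17, 32, z, 34, v, 19, a), (17, 32, z, 34, v, 19, k), (17, 32, z, 34, v, 19, x)}
π_{D, E} gives {(32, a), (32, k), (32, x), (32, z)}.

{(32, a), (32, k), (32, x), (32, z)}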